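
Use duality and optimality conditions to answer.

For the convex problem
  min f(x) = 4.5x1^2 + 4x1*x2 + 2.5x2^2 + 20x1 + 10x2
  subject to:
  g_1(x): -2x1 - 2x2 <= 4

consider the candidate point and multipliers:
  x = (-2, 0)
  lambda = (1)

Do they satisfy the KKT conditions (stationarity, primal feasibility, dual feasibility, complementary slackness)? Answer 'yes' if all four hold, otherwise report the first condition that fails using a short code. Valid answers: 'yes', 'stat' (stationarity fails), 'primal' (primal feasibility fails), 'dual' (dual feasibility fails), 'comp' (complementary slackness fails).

Gradient of f: grad f(x) = Q x + c = (2, 2)
Constraint values g_i(x) = a_i^T x - b_i:
  g_1((-2, 0)) = 0
Stationarity residual: grad f(x) + sum_i lambda_i a_i = (0, 0)
  -> stationarity OK
Primal feasibility (all g_i <= 0): OK
Dual feasibility (all lambda_i >= 0): OK
Complementary slackness (lambda_i * g_i(x) = 0 for all i): OK

Verdict: yes, KKT holds.

yes


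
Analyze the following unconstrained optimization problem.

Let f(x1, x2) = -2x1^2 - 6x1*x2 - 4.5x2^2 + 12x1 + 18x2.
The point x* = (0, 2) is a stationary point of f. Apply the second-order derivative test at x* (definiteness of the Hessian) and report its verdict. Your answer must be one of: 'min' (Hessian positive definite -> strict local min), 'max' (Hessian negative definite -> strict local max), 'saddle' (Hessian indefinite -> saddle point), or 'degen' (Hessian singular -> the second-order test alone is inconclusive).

Compute the Hessian H = grad^2 f:
  H = [[-4, -6], [-6, -9]]
Verify stationarity: grad f(x*) = H x* + g = (0, 0).
Eigenvalues of H: -13, 0.
H has a zero eigenvalue (singular; negative semidefinite but not definite), so H is neither positive definite, negative definite, nor indefinite. The second-order test alone is inconclusive -> degen.
(Indeed, f is constant along the null direction of H through x*, so x* is not a strict local extremum.)

degen


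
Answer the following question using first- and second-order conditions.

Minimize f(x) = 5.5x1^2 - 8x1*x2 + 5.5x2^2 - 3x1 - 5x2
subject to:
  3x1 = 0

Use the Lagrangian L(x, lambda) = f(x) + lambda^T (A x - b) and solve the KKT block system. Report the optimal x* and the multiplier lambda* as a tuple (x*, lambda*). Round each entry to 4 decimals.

Form the Lagrangian:
  L(x, lambda) = (1/2) x^T Q x + c^T x + lambda^T (A x - b)
Stationarity (grad_x L = 0): Q x + c + A^T lambda = 0.
Primal feasibility: A x = b.

This gives the KKT block system:
  [ Q   A^T ] [ x     ]   [-c ]
  [ A    0  ] [ lambda ] = [ b ]

Solving the linear system:
  x*      = (0, 0.4545)
  lambda* = (2.2121)
  f(x*)   = -1.1364

x* = (0, 0.4545), lambda* = (2.2121)


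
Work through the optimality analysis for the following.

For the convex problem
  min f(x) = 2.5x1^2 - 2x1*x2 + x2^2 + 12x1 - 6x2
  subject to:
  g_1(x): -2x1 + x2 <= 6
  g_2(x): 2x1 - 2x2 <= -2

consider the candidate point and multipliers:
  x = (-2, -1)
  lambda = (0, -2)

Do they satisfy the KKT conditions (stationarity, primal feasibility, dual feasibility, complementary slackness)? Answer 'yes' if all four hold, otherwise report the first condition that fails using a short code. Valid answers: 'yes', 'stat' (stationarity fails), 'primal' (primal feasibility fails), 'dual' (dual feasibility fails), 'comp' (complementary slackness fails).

Gradient of f: grad f(x) = Q x + c = (4, -4)
Constraint values g_i(x) = a_i^T x - b_i:
  g_1((-2, -1)) = -3
  g_2((-2, -1)) = 0
Stationarity residual: grad f(x) + sum_i lambda_i a_i = (0, 0)
  -> stationarity OK
Primal feasibility (all g_i <= 0): OK
Dual feasibility (all lambda_i >= 0): FAILS
Complementary slackness (lambda_i * g_i(x) = 0 for all i): OK

Verdict: the first failing condition is dual_feasibility -> dual.

dual


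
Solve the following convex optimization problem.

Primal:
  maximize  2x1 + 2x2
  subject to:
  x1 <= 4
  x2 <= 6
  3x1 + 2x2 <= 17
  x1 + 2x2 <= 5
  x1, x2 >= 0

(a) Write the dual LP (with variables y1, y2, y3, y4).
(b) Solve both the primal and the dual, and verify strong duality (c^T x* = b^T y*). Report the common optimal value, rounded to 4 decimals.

The standard primal-dual pair for 'max c^T x s.t. A x <= b, x >= 0' is:
  Dual:  min b^T y  s.t.  A^T y >= c,  y >= 0.

So the dual LP is:
  minimize  4y1 + 6y2 + 17y3 + 5y4
  subject to:
    y1 + 3y3 + y4 >= 2
    y2 + 2y3 + 2y4 >= 2
    y1, y2, y3, y4 >= 0

Solving the primal: x* = (4, 0.5).
  primal value c^T x* = 9.
Solving the dual: y* = (1, 0, 0, 1).
  dual value b^T y* = 9.
Strong duality: c^T x* = b^T y*. Confirmed.

9


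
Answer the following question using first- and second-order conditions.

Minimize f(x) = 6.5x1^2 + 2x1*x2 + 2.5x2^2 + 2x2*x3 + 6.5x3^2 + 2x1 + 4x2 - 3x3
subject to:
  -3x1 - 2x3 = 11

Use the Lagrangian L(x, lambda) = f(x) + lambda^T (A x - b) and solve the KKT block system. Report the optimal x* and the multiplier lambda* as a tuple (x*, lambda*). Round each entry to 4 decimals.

Form the Lagrangian:
  L(x, lambda) = (1/2) x^T Q x + c^T x + lambda^T (A x - b)
Stationarity (grad_x L = 0): Q x + c + A^T lambda = 0.
Primal feasibility: A x = b.

This gives the KKT block system:
  [ Q   A^T ] [ x     ]   [-c ]
  [ A    0  ] [ lambda ] = [ b ]

Solving the linear system:
  x*      = (-2.6718, 0.8656, -1.4923)
  lambda* = (-10.3341)
  f(x*)   = 58.1356

x* = (-2.6718, 0.8656, -1.4923), lambda* = (-10.3341)


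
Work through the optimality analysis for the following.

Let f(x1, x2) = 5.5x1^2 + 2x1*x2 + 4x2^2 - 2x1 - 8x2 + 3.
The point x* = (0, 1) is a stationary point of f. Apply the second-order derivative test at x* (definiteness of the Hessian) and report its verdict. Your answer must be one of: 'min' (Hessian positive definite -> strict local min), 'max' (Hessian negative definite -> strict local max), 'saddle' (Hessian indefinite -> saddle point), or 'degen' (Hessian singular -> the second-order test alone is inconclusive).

Compute the Hessian H = grad^2 f:
  H = [[11, 2], [2, 8]]
Verify stationarity: grad f(x*) = H x* + g = (0, 0).
Eigenvalues of H: 7, 12.
Both eigenvalues > 0, so H is positive definite -> x* is a strict local min.

min


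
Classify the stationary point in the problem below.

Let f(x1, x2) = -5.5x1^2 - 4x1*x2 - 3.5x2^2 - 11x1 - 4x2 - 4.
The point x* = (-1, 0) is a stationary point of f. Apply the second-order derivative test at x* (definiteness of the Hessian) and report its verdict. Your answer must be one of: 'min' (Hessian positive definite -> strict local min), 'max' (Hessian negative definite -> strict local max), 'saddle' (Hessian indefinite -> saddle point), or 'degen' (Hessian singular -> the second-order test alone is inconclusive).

Compute the Hessian H = grad^2 f:
  H = [[-11, -4], [-4, -7]]
Verify stationarity: grad f(x*) = H x* + g = (0, 0).
Eigenvalues of H: -13.4721, -4.5279.
Both eigenvalues < 0, so H is negative definite -> x* is a strict local max.

max


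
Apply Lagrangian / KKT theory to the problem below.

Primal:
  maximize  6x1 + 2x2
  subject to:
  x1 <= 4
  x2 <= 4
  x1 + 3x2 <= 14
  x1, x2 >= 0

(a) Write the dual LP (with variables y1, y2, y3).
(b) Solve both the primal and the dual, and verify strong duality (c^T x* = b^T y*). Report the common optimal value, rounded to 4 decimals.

The standard primal-dual pair for 'max c^T x s.t. A x <= b, x >= 0' is:
  Dual:  min b^T y  s.t.  A^T y >= c,  y >= 0.

So the dual LP is:
  minimize  4y1 + 4y2 + 14y3
  subject to:
    y1 + y3 >= 6
    y2 + 3y3 >= 2
    y1, y2, y3 >= 0

Solving the primal: x* = (4, 3.3333).
  primal value c^T x* = 30.6667.
Solving the dual: y* = (5.3333, 0, 0.6667).
  dual value b^T y* = 30.6667.
Strong duality: c^T x* = b^T y*. Confirmed.

30.6667


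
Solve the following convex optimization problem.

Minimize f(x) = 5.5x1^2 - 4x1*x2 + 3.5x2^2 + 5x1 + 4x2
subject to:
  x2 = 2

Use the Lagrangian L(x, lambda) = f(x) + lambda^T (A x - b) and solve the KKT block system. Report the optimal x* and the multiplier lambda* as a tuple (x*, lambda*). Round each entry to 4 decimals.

Form the Lagrangian:
  L(x, lambda) = (1/2) x^T Q x + c^T x + lambda^T (A x - b)
Stationarity (grad_x L = 0): Q x + c + A^T lambda = 0.
Primal feasibility: A x = b.

This gives the KKT block system:
  [ Q   A^T ] [ x     ]   [-c ]
  [ A    0  ] [ lambda ] = [ b ]

Solving the linear system:
  x*      = (0.2727, 2)
  lambda* = (-16.9091)
  f(x*)   = 21.5909

x* = (0.2727, 2), lambda* = (-16.9091)


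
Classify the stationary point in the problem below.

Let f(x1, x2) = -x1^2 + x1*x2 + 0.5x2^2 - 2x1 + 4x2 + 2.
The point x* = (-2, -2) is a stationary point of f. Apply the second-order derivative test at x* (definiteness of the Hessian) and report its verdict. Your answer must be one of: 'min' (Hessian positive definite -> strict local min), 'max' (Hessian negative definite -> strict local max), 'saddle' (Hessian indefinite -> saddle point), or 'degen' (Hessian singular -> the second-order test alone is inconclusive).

Compute the Hessian H = grad^2 f:
  H = [[-2, 1], [1, 1]]
Verify stationarity: grad f(x*) = H x* + g = (0, 0).
Eigenvalues of H: -2.3028, 1.3028.
Eigenvalues have mixed signs, so H is indefinite -> x* is a saddle point.

saddle


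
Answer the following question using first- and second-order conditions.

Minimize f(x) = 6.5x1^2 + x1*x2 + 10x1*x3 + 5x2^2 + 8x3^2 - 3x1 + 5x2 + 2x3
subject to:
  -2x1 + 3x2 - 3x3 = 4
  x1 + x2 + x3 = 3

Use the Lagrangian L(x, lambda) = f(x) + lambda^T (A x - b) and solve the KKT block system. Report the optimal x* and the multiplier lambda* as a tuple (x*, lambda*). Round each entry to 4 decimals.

Form the Lagrangian:
  L(x, lambda) = (1/2) x^T Q x + c^T x + lambda^T (A x - b)
Stationarity (grad_x L = 0): Q x + c + A^T lambda = 0.
Primal feasibility: A x = b.

This gives the KKT block system:
  [ Q   A^T ] [ x     ]   [-c ]
  [ A    0  ] [ lambda ] = [ b ]

Solving the linear system:
  x*      = (1.3158, 1.9474, -0.2632)
  lambda* = (-2.4737, -18.3684)
  f(x*)   = 35.1316

x* = (1.3158, 1.9474, -0.2632), lambda* = (-2.4737, -18.3684)


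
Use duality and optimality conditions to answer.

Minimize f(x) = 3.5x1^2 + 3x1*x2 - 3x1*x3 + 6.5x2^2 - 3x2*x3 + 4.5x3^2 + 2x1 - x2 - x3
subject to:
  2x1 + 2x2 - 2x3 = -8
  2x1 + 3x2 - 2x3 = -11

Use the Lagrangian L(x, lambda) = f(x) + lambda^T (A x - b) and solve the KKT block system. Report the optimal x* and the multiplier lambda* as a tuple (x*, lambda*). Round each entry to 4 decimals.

Form the Lagrangian:
  L(x, lambda) = (1/2) x^T Q x + c^T x + lambda^T (A x - b)
Stationarity (grad_x L = 0): Q x + c + A^T lambda = 0.
Primal feasibility: A x = b.

This gives the KKT block system:
  [ Q   A^T ] [ x     ]   [-c ]
  [ A    0  ] [ lambda ] = [ b ]

Solving the linear system:
  x*      = (-0.7, -3, 0.3)
  lambda* = (-23.8, 30.2)
  f(x*)   = 71.55

x* = (-0.7, -3, 0.3), lambda* = (-23.8, 30.2)


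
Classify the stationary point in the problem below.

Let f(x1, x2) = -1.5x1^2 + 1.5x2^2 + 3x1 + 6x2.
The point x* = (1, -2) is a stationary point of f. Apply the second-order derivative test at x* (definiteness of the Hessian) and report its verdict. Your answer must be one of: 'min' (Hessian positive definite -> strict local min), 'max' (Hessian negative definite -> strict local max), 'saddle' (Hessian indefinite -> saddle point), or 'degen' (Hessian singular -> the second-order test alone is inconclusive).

Compute the Hessian H = grad^2 f:
  H = [[-3, 0], [0, 3]]
Verify stationarity: grad f(x*) = H x* + g = (0, 0).
Eigenvalues of H: -3, 3.
Eigenvalues have mixed signs, so H is indefinite -> x* is a saddle point.

saddle


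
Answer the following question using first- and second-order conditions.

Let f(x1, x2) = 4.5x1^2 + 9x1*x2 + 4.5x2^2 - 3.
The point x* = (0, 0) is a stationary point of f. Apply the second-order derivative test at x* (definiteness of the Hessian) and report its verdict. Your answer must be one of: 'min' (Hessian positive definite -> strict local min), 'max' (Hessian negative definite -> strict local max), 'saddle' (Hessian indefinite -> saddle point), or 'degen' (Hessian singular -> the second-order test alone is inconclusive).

Compute the Hessian H = grad^2 f:
  H = [[9, 9], [9, 9]]
Verify stationarity: grad f(x*) = H x* + g = (0, 0).
Eigenvalues of H: 0, 18.
H has a zero eigenvalue (singular; positive semidefinite but not definite), so H is neither positive definite, negative definite, nor indefinite. The second-order test alone is inconclusive -> degen.
(Indeed, f is constant along the null direction of H through x*, so x* is not a strict local extremum.)

degen


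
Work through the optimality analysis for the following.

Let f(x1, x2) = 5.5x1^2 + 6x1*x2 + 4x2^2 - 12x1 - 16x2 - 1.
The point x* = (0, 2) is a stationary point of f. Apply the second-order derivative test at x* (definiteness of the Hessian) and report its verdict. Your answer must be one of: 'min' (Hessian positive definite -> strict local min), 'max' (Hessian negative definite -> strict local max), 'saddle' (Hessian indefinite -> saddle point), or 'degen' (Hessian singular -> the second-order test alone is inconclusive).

Compute the Hessian H = grad^2 f:
  H = [[11, 6], [6, 8]]
Verify stationarity: grad f(x*) = H x* + g = (0, 0).
Eigenvalues of H: 3.3153, 15.6847.
Both eigenvalues > 0, so H is positive definite -> x* is a strict local min.

min


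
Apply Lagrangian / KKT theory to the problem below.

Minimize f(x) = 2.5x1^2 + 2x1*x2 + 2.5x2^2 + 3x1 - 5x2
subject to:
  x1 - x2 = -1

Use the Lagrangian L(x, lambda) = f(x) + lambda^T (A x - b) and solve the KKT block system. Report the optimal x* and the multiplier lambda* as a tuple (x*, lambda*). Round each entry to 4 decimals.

Form the Lagrangian:
  L(x, lambda) = (1/2) x^T Q x + c^T x + lambda^T (A x - b)
Stationarity (grad_x L = 0): Q x + c + A^T lambda = 0.
Primal feasibility: A x = b.

This gives the KKT block system:
  [ Q   A^T ] [ x     ]   [-c ]
  [ A    0  ] [ lambda ] = [ b ]

Solving the linear system:
  x*      = (-0.3571, 0.6429)
  lambda* = (-2.5)
  f(x*)   = -3.3929

x* = (-0.3571, 0.6429), lambda* = (-2.5)


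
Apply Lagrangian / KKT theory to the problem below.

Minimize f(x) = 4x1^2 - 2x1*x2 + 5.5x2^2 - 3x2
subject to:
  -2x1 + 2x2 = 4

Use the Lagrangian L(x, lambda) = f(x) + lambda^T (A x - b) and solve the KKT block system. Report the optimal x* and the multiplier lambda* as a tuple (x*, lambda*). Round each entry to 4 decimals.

Form the Lagrangian:
  L(x, lambda) = (1/2) x^T Q x + c^T x + lambda^T (A x - b)
Stationarity (grad_x L = 0): Q x + c + A^T lambda = 0.
Primal feasibility: A x = b.

This gives the KKT block system:
  [ Q   A^T ] [ x     ]   [-c ]
  [ A    0  ] [ lambda ] = [ b ]

Solving the linear system:
  x*      = (-1, 1)
  lambda* = (-5)
  f(x*)   = 8.5

x* = (-1, 1), lambda* = (-5)


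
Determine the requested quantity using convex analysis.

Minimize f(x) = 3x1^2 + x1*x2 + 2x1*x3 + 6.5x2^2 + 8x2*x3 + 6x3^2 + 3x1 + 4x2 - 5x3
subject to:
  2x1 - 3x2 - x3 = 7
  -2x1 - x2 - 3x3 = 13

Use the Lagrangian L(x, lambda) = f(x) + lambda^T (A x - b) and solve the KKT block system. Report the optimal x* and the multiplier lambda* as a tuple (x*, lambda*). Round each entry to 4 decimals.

Form the Lagrangian:
  L(x, lambda) = (1/2) x^T Q x + c^T x + lambda^T (A x - b)
Stationarity (grad_x L = 0): Q x + c + A^T lambda = 0.
Primal feasibility: A x = b.

This gives the KKT block system:
  [ Q   A^T ] [ x     ]   [-c ]
  [ A    0  ] [ lambda ] = [ b ]

Solving the linear system:
  x*      = (-1.0769, -2.0769, -2.9231)
  lambda* = (-10.4423, -16.1346)
  f(x*)   = 142.9615

x* = (-1.0769, -2.0769, -2.9231), lambda* = (-10.4423, -16.1346)


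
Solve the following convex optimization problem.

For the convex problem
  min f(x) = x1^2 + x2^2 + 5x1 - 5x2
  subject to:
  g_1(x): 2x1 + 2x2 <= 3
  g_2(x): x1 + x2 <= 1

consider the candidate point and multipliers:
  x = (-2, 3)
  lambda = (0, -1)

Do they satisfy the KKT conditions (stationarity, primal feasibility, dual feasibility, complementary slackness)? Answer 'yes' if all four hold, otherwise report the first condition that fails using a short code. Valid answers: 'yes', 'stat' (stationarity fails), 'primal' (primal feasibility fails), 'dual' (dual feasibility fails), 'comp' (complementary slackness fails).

Gradient of f: grad f(x) = Q x + c = (1, 1)
Constraint values g_i(x) = a_i^T x - b_i:
  g_1((-2, 3)) = -1
  g_2((-2, 3)) = 0
Stationarity residual: grad f(x) + sum_i lambda_i a_i = (0, 0)
  -> stationarity OK
Primal feasibility (all g_i <= 0): OK
Dual feasibility (all lambda_i >= 0): FAILS
Complementary slackness (lambda_i * g_i(x) = 0 for all i): OK

Verdict: the first failing condition is dual_feasibility -> dual.

dual


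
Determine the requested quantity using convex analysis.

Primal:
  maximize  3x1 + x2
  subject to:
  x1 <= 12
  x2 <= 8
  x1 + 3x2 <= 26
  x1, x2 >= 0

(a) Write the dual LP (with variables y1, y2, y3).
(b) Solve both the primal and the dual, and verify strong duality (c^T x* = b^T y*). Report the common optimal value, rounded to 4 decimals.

The standard primal-dual pair for 'max c^T x s.t. A x <= b, x >= 0' is:
  Dual:  min b^T y  s.t.  A^T y >= c,  y >= 0.

So the dual LP is:
  minimize  12y1 + 8y2 + 26y3
  subject to:
    y1 + y3 >= 3
    y2 + 3y3 >= 1
    y1, y2, y3 >= 0

Solving the primal: x* = (12, 4.6667).
  primal value c^T x* = 40.6667.
Solving the dual: y* = (2.6667, 0, 0.3333).
  dual value b^T y* = 40.6667.
Strong duality: c^T x* = b^T y*. Confirmed.

40.6667


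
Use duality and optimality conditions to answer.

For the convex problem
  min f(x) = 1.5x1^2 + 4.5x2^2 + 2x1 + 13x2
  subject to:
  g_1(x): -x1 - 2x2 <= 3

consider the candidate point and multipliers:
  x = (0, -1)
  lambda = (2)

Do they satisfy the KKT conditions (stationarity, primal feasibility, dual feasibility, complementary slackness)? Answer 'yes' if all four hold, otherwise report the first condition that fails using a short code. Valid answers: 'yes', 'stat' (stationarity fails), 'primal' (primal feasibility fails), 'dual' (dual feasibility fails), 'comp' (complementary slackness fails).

Gradient of f: grad f(x) = Q x + c = (2, 4)
Constraint values g_i(x) = a_i^T x - b_i:
  g_1((0, -1)) = -1
Stationarity residual: grad f(x) + sum_i lambda_i a_i = (0, 0)
  -> stationarity OK
Primal feasibility (all g_i <= 0): OK
Dual feasibility (all lambda_i >= 0): OK
Complementary slackness (lambda_i * g_i(x) = 0 for all i): FAILS

Verdict: the first failing condition is complementary_slackness -> comp.

comp


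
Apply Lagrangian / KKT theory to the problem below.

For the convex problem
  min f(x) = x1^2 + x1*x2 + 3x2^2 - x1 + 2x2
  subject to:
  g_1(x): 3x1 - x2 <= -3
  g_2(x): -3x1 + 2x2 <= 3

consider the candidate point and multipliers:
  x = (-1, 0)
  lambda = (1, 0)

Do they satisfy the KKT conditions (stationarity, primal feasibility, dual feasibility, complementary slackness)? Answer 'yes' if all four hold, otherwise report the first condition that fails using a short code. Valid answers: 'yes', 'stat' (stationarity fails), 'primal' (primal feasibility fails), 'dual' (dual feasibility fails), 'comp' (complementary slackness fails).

Gradient of f: grad f(x) = Q x + c = (-3, 1)
Constraint values g_i(x) = a_i^T x - b_i:
  g_1((-1, 0)) = 0
  g_2((-1, 0)) = 0
Stationarity residual: grad f(x) + sum_i lambda_i a_i = (0, 0)
  -> stationarity OK
Primal feasibility (all g_i <= 0): OK
Dual feasibility (all lambda_i >= 0): OK
Complementary slackness (lambda_i * g_i(x) = 0 for all i): OK

Verdict: yes, KKT holds.

yes


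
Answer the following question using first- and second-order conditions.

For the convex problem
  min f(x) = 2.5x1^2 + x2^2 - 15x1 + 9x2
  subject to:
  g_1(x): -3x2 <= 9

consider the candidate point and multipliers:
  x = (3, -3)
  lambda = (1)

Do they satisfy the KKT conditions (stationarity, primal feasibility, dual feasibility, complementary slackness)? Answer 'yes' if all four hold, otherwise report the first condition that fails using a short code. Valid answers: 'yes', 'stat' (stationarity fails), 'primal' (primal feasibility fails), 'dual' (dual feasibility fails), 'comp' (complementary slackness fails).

Gradient of f: grad f(x) = Q x + c = (0, 3)
Constraint values g_i(x) = a_i^T x - b_i:
  g_1((3, -3)) = 0
Stationarity residual: grad f(x) + sum_i lambda_i a_i = (0, 0)
  -> stationarity OK
Primal feasibility (all g_i <= 0): OK
Dual feasibility (all lambda_i >= 0): OK
Complementary slackness (lambda_i * g_i(x) = 0 for all i): OK

Verdict: yes, KKT holds.

yes


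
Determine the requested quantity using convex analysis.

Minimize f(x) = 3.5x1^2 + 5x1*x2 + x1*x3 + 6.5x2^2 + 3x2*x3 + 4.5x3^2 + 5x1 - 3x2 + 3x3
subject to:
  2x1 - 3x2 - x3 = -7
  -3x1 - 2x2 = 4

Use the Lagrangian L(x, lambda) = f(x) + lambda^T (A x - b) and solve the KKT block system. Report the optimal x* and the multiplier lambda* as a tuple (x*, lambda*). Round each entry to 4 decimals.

Form the Lagrangian:
  L(x, lambda) = (1/2) x^T Q x + c^T x + lambda^T (A x - b)
Stationarity (grad_x L = 0): Q x + c + A^T lambda = 0.
Primal feasibility: A x = b.

This gives the KKT block system:
  [ Q   A^T ] [ x     ]   [-c ]
  [ A    0  ] [ lambda ] = [ b ]

Solving the linear system:
  x*      = (-2.0618, 1.0927, -0.4017)
  lambda* = (0.6011, -1.0562)
  f(x*)   = -3.1798

x* = (-2.0618, 1.0927, -0.4017), lambda* = (0.6011, -1.0562)


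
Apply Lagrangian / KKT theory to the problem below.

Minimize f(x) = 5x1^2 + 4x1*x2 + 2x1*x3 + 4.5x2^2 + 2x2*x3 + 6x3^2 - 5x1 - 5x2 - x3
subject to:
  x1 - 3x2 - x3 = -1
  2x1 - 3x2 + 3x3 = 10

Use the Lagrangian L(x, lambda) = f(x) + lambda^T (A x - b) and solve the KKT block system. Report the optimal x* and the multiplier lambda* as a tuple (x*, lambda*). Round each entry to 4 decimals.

Form the Lagrangian:
  L(x, lambda) = (1/2) x^T Q x + c^T x + lambda^T (A x - b)
Stationarity (grad_x L = 0): Q x + c + A^T lambda = 0.
Primal feasibility: A x = b.

This gives the KKT block system:
  [ Q   A^T ] [ x     ]   [-c ]
  [ A    0  ] [ lambda ] = [ b ]

Solving the linear system:
  x*      = (0.8097, -0.246, 2.5476)
  lambda* = (7.9546, -7.5813)
  f(x*)   = 39.2006

x* = (0.8097, -0.246, 2.5476), lambda* = (7.9546, -7.5813)


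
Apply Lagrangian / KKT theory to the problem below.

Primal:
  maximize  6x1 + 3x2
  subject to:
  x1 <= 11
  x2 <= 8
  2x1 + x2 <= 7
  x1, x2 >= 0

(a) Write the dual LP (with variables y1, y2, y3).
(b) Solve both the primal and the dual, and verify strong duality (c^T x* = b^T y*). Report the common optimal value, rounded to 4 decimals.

The standard primal-dual pair for 'max c^T x s.t. A x <= b, x >= 0' is:
  Dual:  min b^T y  s.t.  A^T y >= c,  y >= 0.

So the dual LP is:
  minimize  11y1 + 8y2 + 7y3
  subject to:
    y1 + 2y3 >= 6
    y2 + y3 >= 3
    y1, y2, y3 >= 0

Solving the primal: x* = (3.5, 0).
  primal value c^T x* = 21.
Solving the dual: y* = (0, 0, 3).
  dual value b^T y* = 21.
Strong duality: c^T x* = b^T y*. Confirmed.

21


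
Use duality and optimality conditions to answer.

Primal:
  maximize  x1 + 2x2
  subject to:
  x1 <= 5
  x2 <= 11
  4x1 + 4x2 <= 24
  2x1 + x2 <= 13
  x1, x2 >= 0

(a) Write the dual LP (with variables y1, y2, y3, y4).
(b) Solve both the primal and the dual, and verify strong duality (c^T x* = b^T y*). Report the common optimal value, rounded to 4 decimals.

The standard primal-dual pair for 'max c^T x s.t. A x <= b, x >= 0' is:
  Dual:  min b^T y  s.t.  A^T y >= c,  y >= 0.

So the dual LP is:
  minimize  5y1 + 11y2 + 24y3 + 13y4
  subject to:
    y1 + 4y3 + 2y4 >= 1
    y2 + 4y3 + y4 >= 2
    y1, y2, y3, y4 >= 0

Solving the primal: x* = (0, 6).
  primal value c^T x* = 12.
Solving the dual: y* = (0, 0, 0.5, 0).
  dual value b^T y* = 12.
Strong duality: c^T x* = b^T y*. Confirmed.

12


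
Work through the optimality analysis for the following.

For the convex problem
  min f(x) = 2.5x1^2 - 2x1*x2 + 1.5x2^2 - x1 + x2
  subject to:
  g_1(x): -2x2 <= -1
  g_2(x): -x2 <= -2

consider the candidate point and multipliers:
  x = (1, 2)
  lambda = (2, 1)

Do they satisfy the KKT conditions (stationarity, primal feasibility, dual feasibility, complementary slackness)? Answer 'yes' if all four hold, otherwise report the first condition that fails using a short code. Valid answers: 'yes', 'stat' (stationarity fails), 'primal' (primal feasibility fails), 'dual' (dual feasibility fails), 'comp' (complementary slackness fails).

Gradient of f: grad f(x) = Q x + c = (0, 5)
Constraint values g_i(x) = a_i^T x - b_i:
  g_1((1, 2)) = -3
  g_2((1, 2)) = 0
Stationarity residual: grad f(x) + sum_i lambda_i a_i = (0, 0)
  -> stationarity OK
Primal feasibility (all g_i <= 0): OK
Dual feasibility (all lambda_i >= 0): OK
Complementary slackness (lambda_i * g_i(x) = 0 for all i): FAILS

Verdict: the first failing condition is complementary_slackness -> comp.

comp


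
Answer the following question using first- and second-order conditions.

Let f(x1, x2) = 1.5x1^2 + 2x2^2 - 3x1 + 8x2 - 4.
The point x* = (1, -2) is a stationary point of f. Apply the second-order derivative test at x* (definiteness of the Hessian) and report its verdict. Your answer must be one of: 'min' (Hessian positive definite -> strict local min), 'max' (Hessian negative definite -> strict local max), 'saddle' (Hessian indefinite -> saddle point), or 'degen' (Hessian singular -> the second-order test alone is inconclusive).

Compute the Hessian H = grad^2 f:
  H = [[3, 0], [0, 4]]
Verify stationarity: grad f(x*) = H x* + g = (0, 0).
Eigenvalues of H: 3, 4.
Both eigenvalues > 0, so H is positive definite -> x* is a strict local min.

min


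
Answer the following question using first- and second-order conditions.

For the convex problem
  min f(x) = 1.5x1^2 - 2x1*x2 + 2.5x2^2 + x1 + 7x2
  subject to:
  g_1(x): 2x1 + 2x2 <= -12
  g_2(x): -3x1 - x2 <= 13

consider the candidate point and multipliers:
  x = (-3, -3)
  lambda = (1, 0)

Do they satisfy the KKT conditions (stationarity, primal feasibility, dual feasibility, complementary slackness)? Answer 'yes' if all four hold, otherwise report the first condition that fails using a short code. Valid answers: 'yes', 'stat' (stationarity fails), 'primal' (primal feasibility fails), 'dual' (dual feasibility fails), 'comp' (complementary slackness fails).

Gradient of f: grad f(x) = Q x + c = (-2, -2)
Constraint values g_i(x) = a_i^T x - b_i:
  g_1((-3, -3)) = 0
  g_2((-3, -3)) = -1
Stationarity residual: grad f(x) + sum_i lambda_i a_i = (0, 0)
  -> stationarity OK
Primal feasibility (all g_i <= 0): OK
Dual feasibility (all lambda_i >= 0): OK
Complementary slackness (lambda_i * g_i(x) = 0 for all i): OK

Verdict: yes, KKT holds.

yes


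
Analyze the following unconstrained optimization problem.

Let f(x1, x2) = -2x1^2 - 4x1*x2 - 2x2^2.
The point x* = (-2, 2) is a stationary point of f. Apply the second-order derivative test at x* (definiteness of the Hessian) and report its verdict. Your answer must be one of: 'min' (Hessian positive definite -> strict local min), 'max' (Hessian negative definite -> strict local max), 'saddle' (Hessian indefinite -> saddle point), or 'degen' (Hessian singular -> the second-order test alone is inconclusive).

Compute the Hessian H = grad^2 f:
  H = [[-4, -4], [-4, -4]]
Verify stationarity: grad f(x*) = H x* + g = (0, 0).
Eigenvalues of H: -8, 0.
H has a zero eigenvalue (singular; negative semidefinite but not definite), so H is neither positive definite, negative definite, nor indefinite. The second-order test alone is inconclusive -> degen.
(Indeed, f is constant along the null direction of H through x*, so x* is not a strict local extremum.)

degen


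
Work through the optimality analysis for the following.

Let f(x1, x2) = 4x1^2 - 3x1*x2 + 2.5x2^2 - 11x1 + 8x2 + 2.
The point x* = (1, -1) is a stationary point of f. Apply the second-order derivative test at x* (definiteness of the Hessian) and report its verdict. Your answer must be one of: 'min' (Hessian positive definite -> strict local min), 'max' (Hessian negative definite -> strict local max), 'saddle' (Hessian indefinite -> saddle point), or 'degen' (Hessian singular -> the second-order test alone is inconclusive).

Compute the Hessian H = grad^2 f:
  H = [[8, -3], [-3, 5]]
Verify stationarity: grad f(x*) = H x* + g = (0, 0).
Eigenvalues of H: 3.1459, 9.8541.
Both eigenvalues > 0, so H is positive definite -> x* is a strict local min.

min


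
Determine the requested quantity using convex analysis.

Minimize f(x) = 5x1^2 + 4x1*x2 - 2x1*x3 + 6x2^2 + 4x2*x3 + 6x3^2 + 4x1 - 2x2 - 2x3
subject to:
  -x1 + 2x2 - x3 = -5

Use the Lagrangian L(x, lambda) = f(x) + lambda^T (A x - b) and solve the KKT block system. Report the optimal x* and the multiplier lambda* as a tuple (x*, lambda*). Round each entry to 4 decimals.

Form the Lagrangian:
  L(x, lambda) = (1/2) x^T Q x + c^T x + lambda^T (A x - b)
Stationarity (grad_x L = 0): Q x + c + A^T lambda = 0.
Primal feasibility: A x = b.

This gives the KKT block system:
  [ Q   A^T ] [ x     ]   [-c ]
  [ A    0  ] [ lambda ] = [ b ]

Solving the linear system:
  x*      = (0.9329, -1.4195, 1.2282)
  lambda* = (5.1946)
  f(x*)   = 15.0436

x* = (0.9329, -1.4195, 1.2282), lambda* = (5.1946)


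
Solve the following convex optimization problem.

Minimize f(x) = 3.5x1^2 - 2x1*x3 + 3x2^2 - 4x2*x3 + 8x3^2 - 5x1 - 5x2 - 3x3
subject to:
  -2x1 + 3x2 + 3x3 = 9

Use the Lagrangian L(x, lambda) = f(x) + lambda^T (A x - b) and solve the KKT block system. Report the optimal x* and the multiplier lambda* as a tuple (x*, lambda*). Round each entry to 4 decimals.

Form the Lagrangian:
  L(x, lambda) = (1/2) x^T Q x + c^T x + lambda^T (A x - b)
Stationarity (grad_x L = 0): Q x + c + A^T lambda = 0.
Primal feasibility: A x = b.

This gives the KKT block system:
  [ Q   A^T ] [ x     ]   [-c ]
  [ A    0  ] [ lambda ] = [ b ]

Solving the linear system:
  x*      = (0.6174, 2.2999, 1.1117)
  lambda* = (-1.4509)
  f(x*)   = -2.4317

x* = (0.6174, 2.2999, 1.1117), lambda* = (-1.4509)


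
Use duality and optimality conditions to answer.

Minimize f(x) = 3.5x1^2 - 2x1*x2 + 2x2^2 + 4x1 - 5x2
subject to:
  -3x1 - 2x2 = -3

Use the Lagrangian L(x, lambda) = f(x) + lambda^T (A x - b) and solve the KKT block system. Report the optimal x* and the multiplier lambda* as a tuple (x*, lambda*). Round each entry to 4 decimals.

Form the Lagrangian:
  L(x, lambda) = (1/2) x^T Q x + c^T x + lambda^T (A x - b)
Stationarity (grad_x L = 0): Q x + c + A^T lambda = 0.
Primal feasibility: A x = b.

This gives the KKT block system:
  [ Q   A^T ] [ x     ]   [-c ]
  [ A    0  ] [ lambda ] = [ b ]

Solving the linear system:
  x*      = (0.0227, 1.4659)
  lambda* = (0.4091)
  f(x*)   = -3.0057

x* = (0.0227, 1.4659), lambda* = (0.4091)


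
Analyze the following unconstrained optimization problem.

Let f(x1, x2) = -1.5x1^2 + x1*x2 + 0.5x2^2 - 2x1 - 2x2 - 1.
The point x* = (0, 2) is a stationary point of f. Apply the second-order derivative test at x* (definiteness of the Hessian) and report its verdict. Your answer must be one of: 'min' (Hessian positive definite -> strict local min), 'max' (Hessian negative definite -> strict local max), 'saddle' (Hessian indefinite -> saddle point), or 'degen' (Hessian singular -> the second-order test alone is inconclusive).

Compute the Hessian H = grad^2 f:
  H = [[-3, 1], [1, 1]]
Verify stationarity: grad f(x*) = H x* + g = (0, 0).
Eigenvalues of H: -3.2361, 1.2361.
Eigenvalues have mixed signs, so H is indefinite -> x* is a saddle point.

saddle


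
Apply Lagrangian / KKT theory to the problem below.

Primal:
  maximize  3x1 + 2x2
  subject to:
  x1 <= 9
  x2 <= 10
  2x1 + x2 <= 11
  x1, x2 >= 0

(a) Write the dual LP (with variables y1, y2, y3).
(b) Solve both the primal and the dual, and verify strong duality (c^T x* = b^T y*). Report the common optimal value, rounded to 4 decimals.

The standard primal-dual pair for 'max c^T x s.t. A x <= b, x >= 0' is:
  Dual:  min b^T y  s.t.  A^T y >= c,  y >= 0.

So the dual LP is:
  minimize  9y1 + 10y2 + 11y3
  subject to:
    y1 + 2y3 >= 3
    y2 + y3 >= 2
    y1, y2, y3 >= 0

Solving the primal: x* = (0.5, 10).
  primal value c^T x* = 21.5.
Solving the dual: y* = (0, 0.5, 1.5).
  dual value b^T y* = 21.5.
Strong duality: c^T x* = b^T y*. Confirmed.

21.5


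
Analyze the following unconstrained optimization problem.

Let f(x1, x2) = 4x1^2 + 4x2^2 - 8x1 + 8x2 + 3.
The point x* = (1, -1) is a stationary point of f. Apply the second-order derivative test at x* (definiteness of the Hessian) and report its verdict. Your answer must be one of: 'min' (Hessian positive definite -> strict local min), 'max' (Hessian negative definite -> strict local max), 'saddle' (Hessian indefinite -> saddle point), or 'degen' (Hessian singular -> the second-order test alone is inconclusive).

Compute the Hessian H = grad^2 f:
  H = [[8, 0], [0, 8]]
Verify stationarity: grad f(x*) = H x* + g = (0, 0).
Eigenvalues of H: 8, 8.
Both eigenvalues > 0, so H is positive definite -> x* is a strict local min.

min


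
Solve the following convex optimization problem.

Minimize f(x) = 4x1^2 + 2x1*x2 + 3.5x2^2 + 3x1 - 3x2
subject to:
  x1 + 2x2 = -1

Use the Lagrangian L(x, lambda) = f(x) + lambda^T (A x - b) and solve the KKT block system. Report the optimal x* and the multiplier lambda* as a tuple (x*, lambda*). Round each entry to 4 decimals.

Form the Lagrangian:
  L(x, lambda) = (1/2) x^T Q x + c^T x + lambda^T (A x - b)
Stationarity (grad_x L = 0): Q x + c + A^T lambda = 0.
Primal feasibility: A x = b.

This gives the KKT block system:
  [ Q   A^T ] [ x     ]   [-c ]
  [ A    0  ] [ lambda ] = [ b ]

Solving the linear system:
  x*      = (-0.6774, -0.1613)
  lambda* = (2.7419)
  f(x*)   = 0.5968

x* = (-0.6774, -0.1613), lambda* = (2.7419)


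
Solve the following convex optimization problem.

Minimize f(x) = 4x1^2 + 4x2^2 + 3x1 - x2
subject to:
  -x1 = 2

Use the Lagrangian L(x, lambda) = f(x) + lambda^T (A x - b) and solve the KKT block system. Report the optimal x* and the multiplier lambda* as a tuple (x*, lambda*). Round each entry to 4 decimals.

Form the Lagrangian:
  L(x, lambda) = (1/2) x^T Q x + c^T x + lambda^T (A x - b)
Stationarity (grad_x L = 0): Q x + c + A^T lambda = 0.
Primal feasibility: A x = b.

This gives the KKT block system:
  [ Q   A^T ] [ x     ]   [-c ]
  [ A    0  ] [ lambda ] = [ b ]

Solving the linear system:
  x*      = (-2, 0.125)
  lambda* = (-13)
  f(x*)   = 9.9375

x* = (-2, 0.125), lambda* = (-13)


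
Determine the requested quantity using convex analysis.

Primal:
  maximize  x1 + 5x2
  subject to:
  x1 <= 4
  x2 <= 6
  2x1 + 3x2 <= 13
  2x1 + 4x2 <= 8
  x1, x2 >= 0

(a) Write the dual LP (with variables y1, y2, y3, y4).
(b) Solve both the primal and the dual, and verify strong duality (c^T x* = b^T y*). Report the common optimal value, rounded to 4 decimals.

The standard primal-dual pair for 'max c^T x s.t. A x <= b, x >= 0' is:
  Dual:  min b^T y  s.t.  A^T y >= c,  y >= 0.

So the dual LP is:
  minimize  4y1 + 6y2 + 13y3 + 8y4
  subject to:
    y1 + 2y3 + 2y4 >= 1
    y2 + 3y3 + 4y4 >= 5
    y1, y2, y3, y4 >= 0

Solving the primal: x* = (0, 2).
  primal value c^T x* = 10.
Solving the dual: y* = (0, 0, 0, 1.25).
  dual value b^T y* = 10.
Strong duality: c^T x* = b^T y*. Confirmed.

10


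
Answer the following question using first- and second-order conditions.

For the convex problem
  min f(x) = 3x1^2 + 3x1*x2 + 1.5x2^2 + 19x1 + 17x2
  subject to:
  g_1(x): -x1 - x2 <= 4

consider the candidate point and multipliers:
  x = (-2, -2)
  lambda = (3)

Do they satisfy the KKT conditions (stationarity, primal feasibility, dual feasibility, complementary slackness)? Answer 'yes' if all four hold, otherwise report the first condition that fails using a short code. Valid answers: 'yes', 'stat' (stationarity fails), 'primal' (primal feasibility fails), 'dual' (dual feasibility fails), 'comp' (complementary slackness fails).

Gradient of f: grad f(x) = Q x + c = (1, 5)
Constraint values g_i(x) = a_i^T x - b_i:
  g_1((-2, -2)) = 0
Stationarity residual: grad f(x) + sum_i lambda_i a_i = (-2, 2)
  -> stationarity FAILS
Primal feasibility (all g_i <= 0): OK
Dual feasibility (all lambda_i >= 0): OK
Complementary slackness (lambda_i * g_i(x) = 0 for all i): OK

Verdict: the first failing condition is stationarity -> stat.

stat


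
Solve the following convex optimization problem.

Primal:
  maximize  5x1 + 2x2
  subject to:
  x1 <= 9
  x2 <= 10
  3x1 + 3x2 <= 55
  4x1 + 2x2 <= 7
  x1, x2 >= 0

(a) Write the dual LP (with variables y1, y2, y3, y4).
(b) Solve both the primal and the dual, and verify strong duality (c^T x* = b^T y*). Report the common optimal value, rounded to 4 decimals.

The standard primal-dual pair for 'max c^T x s.t. A x <= b, x >= 0' is:
  Dual:  min b^T y  s.t.  A^T y >= c,  y >= 0.

So the dual LP is:
  minimize  9y1 + 10y2 + 55y3 + 7y4
  subject to:
    y1 + 3y3 + 4y4 >= 5
    y2 + 3y3 + 2y4 >= 2
    y1, y2, y3, y4 >= 0

Solving the primal: x* = (1.75, 0).
  primal value c^T x* = 8.75.
Solving the dual: y* = (0, 0, 0, 1.25).
  dual value b^T y* = 8.75.
Strong duality: c^T x* = b^T y*. Confirmed.

8.75


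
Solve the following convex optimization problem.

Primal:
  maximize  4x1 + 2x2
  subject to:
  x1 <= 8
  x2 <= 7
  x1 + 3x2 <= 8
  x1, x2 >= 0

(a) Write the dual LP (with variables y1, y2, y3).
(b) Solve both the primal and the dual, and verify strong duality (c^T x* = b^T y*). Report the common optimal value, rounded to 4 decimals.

The standard primal-dual pair for 'max c^T x s.t. A x <= b, x >= 0' is:
  Dual:  min b^T y  s.t.  A^T y >= c,  y >= 0.

So the dual LP is:
  minimize  8y1 + 7y2 + 8y3
  subject to:
    y1 + y3 >= 4
    y2 + 3y3 >= 2
    y1, y2, y3 >= 0

Solving the primal: x* = (8, 0).
  primal value c^T x* = 32.
Solving the dual: y* = (3.3333, 0, 0.6667).
  dual value b^T y* = 32.
Strong duality: c^T x* = b^T y*. Confirmed.

32


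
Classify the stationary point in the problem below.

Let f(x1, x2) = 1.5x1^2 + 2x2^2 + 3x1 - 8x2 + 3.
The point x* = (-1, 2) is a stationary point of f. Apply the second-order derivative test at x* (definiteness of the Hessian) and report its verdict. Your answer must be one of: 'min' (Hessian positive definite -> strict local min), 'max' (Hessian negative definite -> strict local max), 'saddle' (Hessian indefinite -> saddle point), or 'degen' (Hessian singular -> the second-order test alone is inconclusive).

Compute the Hessian H = grad^2 f:
  H = [[3, 0], [0, 4]]
Verify stationarity: grad f(x*) = H x* + g = (0, 0).
Eigenvalues of H: 3, 4.
Both eigenvalues > 0, so H is positive definite -> x* is a strict local min.

min


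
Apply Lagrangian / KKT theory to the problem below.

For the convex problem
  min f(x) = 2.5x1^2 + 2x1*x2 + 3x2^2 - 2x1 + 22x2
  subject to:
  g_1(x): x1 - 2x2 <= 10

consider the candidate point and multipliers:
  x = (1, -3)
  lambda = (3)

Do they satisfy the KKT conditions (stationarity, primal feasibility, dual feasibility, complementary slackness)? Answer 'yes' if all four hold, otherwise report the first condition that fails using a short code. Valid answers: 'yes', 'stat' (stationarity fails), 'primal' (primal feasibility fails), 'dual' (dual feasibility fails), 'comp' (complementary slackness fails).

Gradient of f: grad f(x) = Q x + c = (-3, 6)
Constraint values g_i(x) = a_i^T x - b_i:
  g_1((1, -3)) = -3
Stationarity residual: grad f(x) + sum_i lambda_i a_i = (0, 0)
  -> stationarity OK
Primal feasibility (all g_i <= 0): OK
Dual feasibility (all lambda_i >= 0): OK
Complementary slackness (lambda_i * g_i(x) = 0 for all i): FAILS

Verdict: the first failing condition is complementary_slackness -> comp.

comp


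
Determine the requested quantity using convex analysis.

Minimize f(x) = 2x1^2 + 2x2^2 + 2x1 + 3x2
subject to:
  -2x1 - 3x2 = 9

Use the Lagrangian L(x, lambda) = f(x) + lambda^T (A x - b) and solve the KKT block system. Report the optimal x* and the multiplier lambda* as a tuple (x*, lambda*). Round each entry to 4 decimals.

Form the Lagrangian:
  L(x, lambda) = (1/2) x^T Q x + c^T x + lambda^T (A x - b)
Stationarity (grad_x L = 0): Q x + c + A^T lambda = 0.
Primal feasibility: A x = b.

This gives the KKT block system:
  [ Q   A^T ] [ x     ]   [-c ]
  [ A    0  ] [ lambda ] = [ b ]

Solving the linear system:
  x*      = (-1.3846, -2.0769)
  lambda* = (-1.7692)
  f(x*)   = 3.4615

x* = (-1.3846, -2.0769), lambda* = (-1.7692)
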